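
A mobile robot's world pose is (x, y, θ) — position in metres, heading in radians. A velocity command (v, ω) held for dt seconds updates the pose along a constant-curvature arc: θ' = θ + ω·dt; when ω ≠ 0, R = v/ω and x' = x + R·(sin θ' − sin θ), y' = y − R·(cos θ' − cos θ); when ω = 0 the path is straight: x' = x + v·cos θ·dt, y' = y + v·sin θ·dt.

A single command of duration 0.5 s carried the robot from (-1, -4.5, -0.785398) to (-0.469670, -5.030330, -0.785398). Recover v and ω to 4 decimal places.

v = 1.5000, ω = 0.0000

Δθ = -0.785398 − -0.785398 = 0.000000
ω = Δθ/dt = 0.000000/0.5 = 0.0000
ω = 0 → v = (Δx·cos θ + Δy·sin θ)/dt = 1.5000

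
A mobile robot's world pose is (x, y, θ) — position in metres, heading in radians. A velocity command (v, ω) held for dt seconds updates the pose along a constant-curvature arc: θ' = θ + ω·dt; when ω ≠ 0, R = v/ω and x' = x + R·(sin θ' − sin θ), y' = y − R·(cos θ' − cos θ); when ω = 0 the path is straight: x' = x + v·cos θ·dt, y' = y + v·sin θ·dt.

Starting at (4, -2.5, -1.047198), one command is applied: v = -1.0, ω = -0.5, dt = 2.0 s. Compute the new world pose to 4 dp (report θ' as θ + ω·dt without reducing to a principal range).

θ' = -1.0472 + -0.5·2.0 = -2.0472
R = v/ω = -1.0/-0.5 = 2.0000
x' = 4 + 2.0000·(sin -2.0472 − sin -1.0472) = 3.9547
y' = -2.5 − 2.0000·(cos -2.0472 − cos -1.0472) = -0.5828

(3.9547, -0.5828, -2.0472)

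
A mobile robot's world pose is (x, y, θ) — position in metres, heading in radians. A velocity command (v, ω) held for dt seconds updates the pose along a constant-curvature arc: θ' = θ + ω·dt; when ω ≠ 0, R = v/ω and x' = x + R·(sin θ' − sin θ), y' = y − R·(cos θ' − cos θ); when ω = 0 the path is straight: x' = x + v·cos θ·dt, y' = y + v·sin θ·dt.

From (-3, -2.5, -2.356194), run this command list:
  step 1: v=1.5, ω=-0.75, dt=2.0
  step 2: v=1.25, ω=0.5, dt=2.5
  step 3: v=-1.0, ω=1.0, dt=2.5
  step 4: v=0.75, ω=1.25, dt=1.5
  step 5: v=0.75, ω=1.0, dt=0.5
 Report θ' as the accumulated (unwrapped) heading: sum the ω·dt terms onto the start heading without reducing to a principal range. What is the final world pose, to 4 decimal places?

step 1: θ'=-3.8562 (R=-2.0000) → pose (-5.7248, -2.5965, -3.8562)
step 2: θ'=-2.6062 (R=2.5000) → pose (-8.6386, -2.3347, -2.6062)
step 3: θ'=-0.1062 (R=-1.0000) → pose (-9.0428, -0.4803, -0.1062)
step 4: θ'=1.7688 (R=0.6000) → pose (-8.3909, 0.2344, 1.7688)
step 5: θ'=2.2688 (R=0.7500) → pose (-8.5517, 0.5688, 2.2688)

(-8.5517, 0.5688, 2.2688)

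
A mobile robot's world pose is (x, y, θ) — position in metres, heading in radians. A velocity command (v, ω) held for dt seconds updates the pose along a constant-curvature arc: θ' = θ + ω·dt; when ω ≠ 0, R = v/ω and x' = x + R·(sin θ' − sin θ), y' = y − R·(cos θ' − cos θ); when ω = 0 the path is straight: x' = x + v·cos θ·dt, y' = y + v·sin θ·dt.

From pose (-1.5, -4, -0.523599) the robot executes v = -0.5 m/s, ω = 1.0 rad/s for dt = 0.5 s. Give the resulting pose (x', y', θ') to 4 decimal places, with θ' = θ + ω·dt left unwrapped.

(-1.7382, -3.9332, -0.0236)

θ' = -0.5236 + 1.0·0.5 = -0.0236
R = v/ω = -0.5/1.0 = -0.5000
x' = -1.5 + -0.5000·(sin -0.0236 − sin -0.5236) = -1.7382
y' = -4 − -0.5000·(cos -0.0236 − cos -0.5236) = -3.9332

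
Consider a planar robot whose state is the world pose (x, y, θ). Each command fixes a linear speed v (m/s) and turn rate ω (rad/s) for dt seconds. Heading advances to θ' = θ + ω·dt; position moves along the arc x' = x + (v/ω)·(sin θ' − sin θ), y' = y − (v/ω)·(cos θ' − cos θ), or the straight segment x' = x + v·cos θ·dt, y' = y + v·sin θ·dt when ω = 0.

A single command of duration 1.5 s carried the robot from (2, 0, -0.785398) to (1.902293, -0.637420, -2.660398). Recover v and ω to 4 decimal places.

v = 0.5000, ω = -1.2500

Δθ = -2.660398 − -0.785398 = -1.875000
ω = Δθ/dt = -1.875000/1.5 = -1.2500
R = −Δy/(cos θ' − cos θ) = -0.4000
v = R·ω = -0.4000·-1.2500 = 0.5000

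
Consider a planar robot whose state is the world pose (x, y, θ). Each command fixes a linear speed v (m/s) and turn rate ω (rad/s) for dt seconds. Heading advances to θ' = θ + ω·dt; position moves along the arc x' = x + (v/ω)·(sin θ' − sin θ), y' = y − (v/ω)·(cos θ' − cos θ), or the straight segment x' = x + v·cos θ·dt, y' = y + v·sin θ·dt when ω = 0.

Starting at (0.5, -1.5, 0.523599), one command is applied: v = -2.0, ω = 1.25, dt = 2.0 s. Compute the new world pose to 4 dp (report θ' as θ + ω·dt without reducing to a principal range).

θ' = 0.5236 + 1.25·2.0 = 3.0236
R = v/ω = -2.0/1.25 = -1.6000
x' = 0.5 + -1.6000·(sin 3.0236 − sin 0.5236) = 1.1116
y' = -1.5 − -1.6000·(cos 3.0236 − cos 0.5236) = -4.4745

(1.1116, -4.4745, 3.0236)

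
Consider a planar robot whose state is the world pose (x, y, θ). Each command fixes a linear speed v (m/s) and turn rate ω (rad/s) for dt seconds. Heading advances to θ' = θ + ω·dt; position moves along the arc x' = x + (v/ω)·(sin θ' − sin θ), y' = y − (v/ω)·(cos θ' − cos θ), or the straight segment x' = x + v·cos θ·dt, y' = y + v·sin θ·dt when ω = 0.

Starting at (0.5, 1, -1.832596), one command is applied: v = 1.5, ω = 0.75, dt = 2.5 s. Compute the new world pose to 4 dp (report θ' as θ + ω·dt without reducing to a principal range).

(2.5166, -1.5158, 0.0424)

θ' = -1.8326 + 0.75·2.5 = 0.0424
R = v/ω = 1.5/0.75 = 2.0000
x' = 0.5 + 2.0000·(sin 0.0424 − sin -1.8326) = 2.5166
y' = 1 − 2.0000·(cos 0.0424 − cos -1.8326) = -1.5158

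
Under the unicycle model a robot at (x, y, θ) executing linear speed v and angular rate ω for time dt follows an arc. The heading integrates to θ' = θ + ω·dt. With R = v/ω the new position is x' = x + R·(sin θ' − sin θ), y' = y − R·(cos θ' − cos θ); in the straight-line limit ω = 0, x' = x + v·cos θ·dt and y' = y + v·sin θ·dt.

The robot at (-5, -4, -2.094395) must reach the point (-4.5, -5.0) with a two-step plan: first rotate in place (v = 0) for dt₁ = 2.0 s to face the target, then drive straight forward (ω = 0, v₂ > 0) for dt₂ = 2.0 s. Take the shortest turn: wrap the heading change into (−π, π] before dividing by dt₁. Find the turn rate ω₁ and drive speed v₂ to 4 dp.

heading to target = atan2(-5−-4, -4.5−-5) = -1.1071
Δθ = wrap(-1.1071 − -2.0944) = 0.9872; ω₁ = Δθ/dt₁ = 0.4936
distance = √((-4.5−-5)² + (-5−-4)²) = 1.1180; v₂ = distance/dt₂ = 0.5590

ω₁ = 0.4936, v₂ = 0.5590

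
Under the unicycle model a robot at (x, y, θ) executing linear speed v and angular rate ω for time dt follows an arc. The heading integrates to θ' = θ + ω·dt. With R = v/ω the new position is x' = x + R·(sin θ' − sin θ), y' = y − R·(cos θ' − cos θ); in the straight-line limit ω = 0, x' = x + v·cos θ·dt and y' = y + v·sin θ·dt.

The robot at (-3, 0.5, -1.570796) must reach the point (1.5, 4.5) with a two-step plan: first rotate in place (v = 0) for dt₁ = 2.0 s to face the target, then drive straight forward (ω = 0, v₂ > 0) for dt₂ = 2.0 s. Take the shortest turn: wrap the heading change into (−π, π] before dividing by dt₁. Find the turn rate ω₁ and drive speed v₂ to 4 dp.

ω₁ = 1.1487, v₂ = 3.0104

heading to target = atan2(4.5−0.5, 1.5−-3) = 0.7266
Δθ = wrap(0.7266 − -1.5708) = 2.2974; ω₁ = Δθ/dt₁ = 1.1487
distance = √((1.5−-3)² + (4.5−0.5)²) = 6.0208; v₂ = distance/dt₂ = 3.0104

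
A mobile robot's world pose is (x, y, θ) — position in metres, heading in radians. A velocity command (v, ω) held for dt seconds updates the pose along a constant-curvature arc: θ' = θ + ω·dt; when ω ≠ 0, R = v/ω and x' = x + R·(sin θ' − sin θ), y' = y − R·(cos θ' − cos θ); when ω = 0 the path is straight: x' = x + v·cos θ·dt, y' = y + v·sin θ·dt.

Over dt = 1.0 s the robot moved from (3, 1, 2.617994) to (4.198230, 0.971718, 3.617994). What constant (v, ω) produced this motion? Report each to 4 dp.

v = -1.2500, ω = 1.0000

Δθ = 3.617994 − 2.617994 = 1.000000
ω = Δθ/dt = 1.000000/1.0 = 1.0000
R = Δx/(sin θ' − sin θ) = -1.2500
v = R·ω = -1.2500·1.0000 = -1.2500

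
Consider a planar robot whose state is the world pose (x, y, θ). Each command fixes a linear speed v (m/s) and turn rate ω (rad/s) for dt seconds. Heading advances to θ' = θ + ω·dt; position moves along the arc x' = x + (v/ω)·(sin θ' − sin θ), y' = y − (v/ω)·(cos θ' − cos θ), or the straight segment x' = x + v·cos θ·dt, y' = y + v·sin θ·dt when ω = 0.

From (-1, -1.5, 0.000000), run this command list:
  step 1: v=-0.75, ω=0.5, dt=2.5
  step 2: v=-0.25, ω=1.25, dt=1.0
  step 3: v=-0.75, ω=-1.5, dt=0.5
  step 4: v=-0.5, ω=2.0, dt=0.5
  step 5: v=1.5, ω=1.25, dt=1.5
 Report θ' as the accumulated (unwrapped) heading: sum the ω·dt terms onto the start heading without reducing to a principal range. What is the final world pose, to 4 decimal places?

(-3.6635, -4.2527, 4.6250)

step 1: θ'=1.2500 (R=-1.5000) → pose (-2.4235, -2.5270, 1.2500)
step 2: θ'=2.5000 (R=-0.2000) → pose (-2.3534, -2.7503, 2.5000)
step 3: θ'=1.7500 (R=0.5000) → pose (-2.1606, -3.0618, 1.7500)
step 4: θ'=2.7500 (R=-0.2500) → pose (-2.0100, -3.2483, 2.7500)
step 5: θ'=4.6250 (R=1.2000) → pose (-3.6635, -4.2527, 4.6250)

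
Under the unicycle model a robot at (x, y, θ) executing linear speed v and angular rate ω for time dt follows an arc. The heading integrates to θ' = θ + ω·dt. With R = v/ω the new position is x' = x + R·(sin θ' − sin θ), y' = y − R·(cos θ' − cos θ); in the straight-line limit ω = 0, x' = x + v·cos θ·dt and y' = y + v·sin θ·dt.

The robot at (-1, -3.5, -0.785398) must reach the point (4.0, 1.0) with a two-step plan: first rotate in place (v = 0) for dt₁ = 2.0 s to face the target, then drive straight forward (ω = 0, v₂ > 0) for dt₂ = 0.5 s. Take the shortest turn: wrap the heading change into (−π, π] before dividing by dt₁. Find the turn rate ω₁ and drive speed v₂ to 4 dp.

heading to target = atan2(1−-3.5, 4−-1) = 0.7328
Δθ = wrap(0.7328 − -0.7854) = 1.5182; ω₁ = Δθ/dt₁ = 0.7591
distance = √((4−-1)² + (1−-3.5)²) = 6.7268; v₂ = distance/dt₂ = 13.4536

ω₁ = 0.7591, v₂ = 13.4536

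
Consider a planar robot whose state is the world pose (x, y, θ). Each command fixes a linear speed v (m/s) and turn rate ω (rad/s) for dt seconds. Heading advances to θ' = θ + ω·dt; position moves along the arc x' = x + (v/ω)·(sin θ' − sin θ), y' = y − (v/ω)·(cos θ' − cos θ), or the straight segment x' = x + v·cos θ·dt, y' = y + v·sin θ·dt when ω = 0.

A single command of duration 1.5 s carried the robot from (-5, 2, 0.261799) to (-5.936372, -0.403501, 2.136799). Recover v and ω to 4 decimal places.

Δθ = 2.136799 − 0.261799 = 1.875000
ω = Δθ/dt = 1.875000/1.5 = 1.2500
R = −Δy/(cos θ' − cos θ) = -1.6000
v = R·ω = -1.6000·1.2500 = -2.0000

v = -2.0000, ω = 1.2500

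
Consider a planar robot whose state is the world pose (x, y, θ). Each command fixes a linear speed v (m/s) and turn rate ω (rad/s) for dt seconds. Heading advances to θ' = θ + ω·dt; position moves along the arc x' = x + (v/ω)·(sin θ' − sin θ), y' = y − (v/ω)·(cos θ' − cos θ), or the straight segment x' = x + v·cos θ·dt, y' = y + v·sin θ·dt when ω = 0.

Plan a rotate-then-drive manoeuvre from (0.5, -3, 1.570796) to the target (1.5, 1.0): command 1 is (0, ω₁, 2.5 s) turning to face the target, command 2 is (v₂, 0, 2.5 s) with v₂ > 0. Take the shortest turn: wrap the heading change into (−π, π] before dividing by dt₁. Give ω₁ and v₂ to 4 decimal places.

ω₁ = -0.0980, v₂ = 1.6492

heading to target = atan2(1−-3, 1.5−0.5) = 1.3258
Δθ = wrap(1.3258 − 1.5708) = -0.2450; ω₁ = Δθ/dt₁ = -0.0980
distance = √((1.5−0.5)² + (1−-3)²) = 4.1231; v₂ = distance/dt₂ = 1.6492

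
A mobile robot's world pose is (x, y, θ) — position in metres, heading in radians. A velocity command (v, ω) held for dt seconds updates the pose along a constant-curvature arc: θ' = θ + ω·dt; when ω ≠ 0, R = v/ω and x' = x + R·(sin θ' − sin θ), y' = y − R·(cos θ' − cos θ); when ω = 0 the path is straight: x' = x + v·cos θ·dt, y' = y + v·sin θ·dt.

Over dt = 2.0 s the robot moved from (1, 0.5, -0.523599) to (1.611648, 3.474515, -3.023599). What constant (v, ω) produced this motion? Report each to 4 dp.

v = -2.0000, ω = -1.2500

Δθ = -3.023599 − -0.523599 = -2.500000
ω = Δθ/dt = -2.500000/2.0 = -1.2500
R = −Δy/(cos θ' − cos θ) = 1.6000
v = R·ω = 1.6000·-1.2500 = -2.0000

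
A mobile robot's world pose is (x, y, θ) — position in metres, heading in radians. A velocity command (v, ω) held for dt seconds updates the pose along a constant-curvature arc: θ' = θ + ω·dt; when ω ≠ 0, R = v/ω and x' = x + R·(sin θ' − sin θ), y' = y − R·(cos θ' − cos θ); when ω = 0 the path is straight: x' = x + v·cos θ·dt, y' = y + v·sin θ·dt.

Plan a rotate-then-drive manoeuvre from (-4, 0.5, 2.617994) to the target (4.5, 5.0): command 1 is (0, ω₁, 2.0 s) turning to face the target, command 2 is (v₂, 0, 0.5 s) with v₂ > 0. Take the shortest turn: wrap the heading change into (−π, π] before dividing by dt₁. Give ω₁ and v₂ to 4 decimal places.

heading to target = atan2(5−0.5, 4.5−-4) = 0.4869
Δθ = wrap(0.4869 − 2.6180) = -2.1311; ω₁ = Δθ/dt₁ = -1.0655
distance = √((4.5−-4)² + (5−0.5)²) = 9.6177; v₂ = distance/dt₂ = 19.2354

ω₁ = -1.0655, v₂ = 19.2354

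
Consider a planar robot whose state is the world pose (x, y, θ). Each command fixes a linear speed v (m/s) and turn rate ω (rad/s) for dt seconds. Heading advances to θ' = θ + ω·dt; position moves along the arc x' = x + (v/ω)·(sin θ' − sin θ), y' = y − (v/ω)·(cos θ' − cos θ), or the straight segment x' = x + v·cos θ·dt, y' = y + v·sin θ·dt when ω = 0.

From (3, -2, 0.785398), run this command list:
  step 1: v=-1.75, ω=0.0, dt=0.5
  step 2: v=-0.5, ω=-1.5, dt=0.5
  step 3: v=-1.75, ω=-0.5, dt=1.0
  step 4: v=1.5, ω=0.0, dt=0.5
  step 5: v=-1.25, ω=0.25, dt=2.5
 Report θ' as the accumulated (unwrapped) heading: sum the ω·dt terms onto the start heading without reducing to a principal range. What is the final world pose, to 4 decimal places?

step 1: θ'=0.7854 (straight) → pose (2.3813, -2.6187, 0.7854)
step 2: θ'=0.0354 (R=0.3333) → pose (2.1574, -2.7161, 0.0354)
step 3: θ'=-0.4646 (R=3.5000) → pose (0.4653, -2.3473, -0.4646)
step 4: θ'=-0.4646 (straight) → pose (1.1358, -2.6834, -0.4646)
step 5: θ'=0.1604 (R=-5.0000) → pose (-1.9031, -2.2176, 0.1604)

(-1.9031, -2.2176, 0.1604)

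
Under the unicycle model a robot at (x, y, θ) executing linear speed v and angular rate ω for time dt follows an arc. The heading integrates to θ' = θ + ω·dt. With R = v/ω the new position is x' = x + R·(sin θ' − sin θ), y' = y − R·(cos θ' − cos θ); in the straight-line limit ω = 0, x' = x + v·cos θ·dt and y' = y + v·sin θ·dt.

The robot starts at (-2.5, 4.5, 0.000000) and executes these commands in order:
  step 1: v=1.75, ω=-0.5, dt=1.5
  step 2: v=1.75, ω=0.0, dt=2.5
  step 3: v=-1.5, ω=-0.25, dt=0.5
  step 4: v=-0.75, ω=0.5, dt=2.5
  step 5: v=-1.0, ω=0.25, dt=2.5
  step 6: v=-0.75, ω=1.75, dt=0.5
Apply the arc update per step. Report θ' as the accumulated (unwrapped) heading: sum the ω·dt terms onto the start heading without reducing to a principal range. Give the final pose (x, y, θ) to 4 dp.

(-1.0783, -0.3636, 1.8750)

step 1: θ'=-0.7500 (R=-3.5000) → pose (-0.1143, 3.5609, -0.7500)
step 2: θ'=-0.7500 (straight) → pose (3.0869, 0.5787, -0.7500)
step 3: θ'=-0.8750 (R=6.0000) → pose (2.5714, 1.1229, -0.8750)
step 4: θ'=0.3750 (R=-1.5000) → pose (0.8707, 1.5572, 0.3750)
step 5: θ'=1.0000 (R=-4.0000) → pose (-1.0301, -0.0037, 1.0000)
step 6: θ'=1.8750 (R=-0.4286) → pose (-1.0783, -0.3636, 1.8750)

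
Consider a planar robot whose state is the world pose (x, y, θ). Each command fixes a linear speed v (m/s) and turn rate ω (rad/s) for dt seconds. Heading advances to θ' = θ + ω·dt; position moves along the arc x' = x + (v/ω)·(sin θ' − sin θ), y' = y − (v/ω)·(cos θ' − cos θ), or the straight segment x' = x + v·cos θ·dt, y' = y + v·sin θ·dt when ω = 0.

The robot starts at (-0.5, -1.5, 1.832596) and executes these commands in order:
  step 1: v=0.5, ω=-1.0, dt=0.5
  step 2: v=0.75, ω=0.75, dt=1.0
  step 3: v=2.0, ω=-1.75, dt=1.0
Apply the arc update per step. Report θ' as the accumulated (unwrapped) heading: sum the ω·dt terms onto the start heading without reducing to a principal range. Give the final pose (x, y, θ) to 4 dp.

step 1: θ'=1.3326 (R=-0.5000) → pose (-0.5029, -1.2526, 1.3326)
step 2: θ'=2.0826 (R=1.0000) → pose (-0.6028, -0.5269, 2.0826)
step 3: θ'=0.3326 (R=-1.1429) → pose (0.0205, 1.1130, 0.3326)

(0.0205, 1.1130, 0.3326)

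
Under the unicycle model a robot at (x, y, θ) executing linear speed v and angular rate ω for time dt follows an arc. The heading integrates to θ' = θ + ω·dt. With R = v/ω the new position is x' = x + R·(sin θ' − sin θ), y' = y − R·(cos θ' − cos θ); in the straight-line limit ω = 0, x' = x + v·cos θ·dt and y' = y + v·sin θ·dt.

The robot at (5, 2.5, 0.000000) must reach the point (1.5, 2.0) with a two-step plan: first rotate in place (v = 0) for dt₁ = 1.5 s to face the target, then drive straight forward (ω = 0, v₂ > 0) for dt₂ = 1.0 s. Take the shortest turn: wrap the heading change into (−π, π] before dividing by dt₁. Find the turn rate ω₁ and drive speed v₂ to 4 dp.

heading to target = atan2(2−2.5, 1.5−5) = -2.9997
Δθ = wrap(-2.9997 − 0.0000) = -2.9997; ω₁ = Δθ/dt₁ = -1.9998
distance = √((1.5−5)² + (2−2.5)²) = 3.5355; v₂ = distance/dt₂ = 3.5355

ω₁ = -1.9998, v₂ = 3.5355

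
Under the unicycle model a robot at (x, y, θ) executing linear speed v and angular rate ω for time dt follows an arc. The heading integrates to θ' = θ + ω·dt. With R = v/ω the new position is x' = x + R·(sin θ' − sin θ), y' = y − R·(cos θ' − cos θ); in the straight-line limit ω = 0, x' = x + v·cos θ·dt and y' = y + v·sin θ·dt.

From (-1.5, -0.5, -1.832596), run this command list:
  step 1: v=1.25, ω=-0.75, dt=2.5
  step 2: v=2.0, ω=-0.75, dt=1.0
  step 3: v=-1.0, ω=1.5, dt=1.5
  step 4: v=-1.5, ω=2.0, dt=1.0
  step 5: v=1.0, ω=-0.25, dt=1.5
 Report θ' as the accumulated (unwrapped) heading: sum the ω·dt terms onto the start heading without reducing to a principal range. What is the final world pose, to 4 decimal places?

(-3.0451, 0.4808, -0.5826)

step 1: θ'=-3.7076 (R=-1.6667) → pose (-4.0036, -1.4754, -3.7076)
step 2: θ'=-4.4576 (R=-2.6667) → pose (-5.1542, 0.1033, -4.4576)
step 3: θ'=-2.2076 (R=-0.6667) → pose (-3.9730, -0.1251, -2.2076)
step 4: θ'=-0.2076 (R=-0.7500) → pose (-4.4215, 1.0548, -0.2076)
step 5: θ'=-0.5826 (R=-4.0000) → pose (-3.0451, 0.4808, -0.5826)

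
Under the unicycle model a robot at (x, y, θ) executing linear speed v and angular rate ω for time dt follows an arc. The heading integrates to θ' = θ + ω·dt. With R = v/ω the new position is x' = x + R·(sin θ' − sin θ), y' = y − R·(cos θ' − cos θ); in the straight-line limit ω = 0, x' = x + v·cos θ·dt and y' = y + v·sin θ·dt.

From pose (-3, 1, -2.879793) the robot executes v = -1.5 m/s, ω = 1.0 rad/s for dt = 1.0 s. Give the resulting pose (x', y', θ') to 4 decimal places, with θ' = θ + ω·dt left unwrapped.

(-1.9593, 1.9927, -1.8798)

θ' = -2.8798 + 1.0·1.0 = -1.8798
R = v/ω = -1.5/1.0 = -1.5000
x' = -3 + -1.5000·(sin -1.8798 − sin -2.8798) = -1.9593
y' = 1 − -1.5000·(cos -1.8798 − cos -2.8798) = 1.9927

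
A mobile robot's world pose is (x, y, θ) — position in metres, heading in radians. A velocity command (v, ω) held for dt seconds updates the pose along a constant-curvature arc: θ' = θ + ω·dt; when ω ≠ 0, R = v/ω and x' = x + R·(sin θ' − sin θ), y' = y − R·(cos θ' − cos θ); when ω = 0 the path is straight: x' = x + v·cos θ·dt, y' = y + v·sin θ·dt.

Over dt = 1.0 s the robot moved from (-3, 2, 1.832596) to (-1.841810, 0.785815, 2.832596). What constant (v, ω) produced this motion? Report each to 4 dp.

v = -1.7500, ω = 1.0000

Δθ = 2.832596 − 1.832596 = 1.000000
ω = Δθ/dt = 1.000000/1.0 = 1.0000
R = −Δy/(cos θ' − cos θ) = -1.7500
v = R·ω = -1.7500·1.0000 = -1.7500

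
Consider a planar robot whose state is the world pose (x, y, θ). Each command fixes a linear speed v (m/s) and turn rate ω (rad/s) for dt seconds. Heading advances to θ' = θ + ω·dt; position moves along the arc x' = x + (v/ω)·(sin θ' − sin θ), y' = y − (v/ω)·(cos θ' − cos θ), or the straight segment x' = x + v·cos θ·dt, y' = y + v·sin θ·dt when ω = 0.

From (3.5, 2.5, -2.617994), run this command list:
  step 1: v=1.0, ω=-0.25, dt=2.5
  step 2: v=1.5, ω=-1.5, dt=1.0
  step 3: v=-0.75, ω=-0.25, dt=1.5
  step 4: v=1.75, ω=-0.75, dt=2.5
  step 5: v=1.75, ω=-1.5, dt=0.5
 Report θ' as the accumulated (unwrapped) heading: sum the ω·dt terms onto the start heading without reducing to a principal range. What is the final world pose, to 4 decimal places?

step 1: θ'=-3.2430 (R=-4.0000) → pose (1.0951, 1.9846, -3.2430)
step 2: θ'=-4.7430 (R=-1.0000) → pose (0.1968, 3.0101, -4.7430)
step 3: θ'=-5.1180 (R=3.0000) → pose (-0.0452, 1.9182, -5.1180)
step 4: θ'=-6.9930 (R=-2.3333) → pose (3.6194, 2.7673, -6.9930)
step 5: θ'=-7.7430 (R=-1.1667) → pose (4.0186, 2.0116, -7.7430)

(4.0186, 2.0116, -7.7430)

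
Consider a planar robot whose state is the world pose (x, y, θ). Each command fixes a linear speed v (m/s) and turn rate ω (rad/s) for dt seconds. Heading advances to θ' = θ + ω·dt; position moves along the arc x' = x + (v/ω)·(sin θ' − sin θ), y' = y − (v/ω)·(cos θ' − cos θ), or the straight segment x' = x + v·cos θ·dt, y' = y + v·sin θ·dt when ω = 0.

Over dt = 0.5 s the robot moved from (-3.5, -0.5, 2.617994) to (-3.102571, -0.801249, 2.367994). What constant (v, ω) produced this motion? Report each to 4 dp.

v = -1.0000, ω = -0.5000

Δθ = 2.367994 − 2.617994 = -0.250000
ω = Δθ/dt = -0.250000/0.5 = -0.5000
R = Δx/(sin θ' − sin θ) = 2.0000
v = R·ω = 2.0000·-0.5000 = -1.0000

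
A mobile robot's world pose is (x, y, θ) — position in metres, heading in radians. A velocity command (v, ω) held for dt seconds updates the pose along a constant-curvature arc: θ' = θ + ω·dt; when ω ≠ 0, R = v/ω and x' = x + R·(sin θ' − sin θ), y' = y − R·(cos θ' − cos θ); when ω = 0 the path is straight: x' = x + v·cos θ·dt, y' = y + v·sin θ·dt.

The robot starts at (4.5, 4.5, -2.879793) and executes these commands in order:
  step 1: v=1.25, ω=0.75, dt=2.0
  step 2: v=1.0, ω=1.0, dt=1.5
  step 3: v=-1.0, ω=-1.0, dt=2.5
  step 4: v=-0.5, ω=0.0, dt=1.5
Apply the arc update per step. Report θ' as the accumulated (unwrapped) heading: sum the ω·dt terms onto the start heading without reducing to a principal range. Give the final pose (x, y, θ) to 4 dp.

(4.1293, 4.0048, -2.3798)

step 1: θ'=-1.3798 (R=1.6667) → pose (3.2950, 2.5737, -1.3798)
step 2: θ'=0.1202 (R=1.0000) → pose (4.3967, 1.7708, 0.1202)
step 3: θ'=-2.3798 (R=1.0000) → pose (3.5866, 3.4872, -2.3798)
step 4: θ'=-2.3798 (straight) → pose (4.1293, 4.0048, -2.3798)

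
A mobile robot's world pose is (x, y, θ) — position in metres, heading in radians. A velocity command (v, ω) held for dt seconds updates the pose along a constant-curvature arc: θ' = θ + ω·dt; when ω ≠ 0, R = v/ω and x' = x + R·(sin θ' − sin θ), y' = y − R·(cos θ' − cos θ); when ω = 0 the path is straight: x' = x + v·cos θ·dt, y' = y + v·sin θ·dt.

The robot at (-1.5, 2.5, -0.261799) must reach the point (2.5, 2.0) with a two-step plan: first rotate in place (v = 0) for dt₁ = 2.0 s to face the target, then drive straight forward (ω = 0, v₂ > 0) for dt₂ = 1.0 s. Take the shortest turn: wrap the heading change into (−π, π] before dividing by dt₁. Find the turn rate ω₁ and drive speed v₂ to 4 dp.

heading to target = atan2(2−2.5, 2.5−-1.5) = -0.1244
Δθ = wrap(-0.1244 − -0.2618) = 0.1374; ω₁ = Δθ/dt₁ = 0.0687
distance = √((2.5−-1.5)² + (2−2.5)²) = 4.0311; v₂ = distance/dt₂ = 4.0311

ω₁ = 0.0687, v₂ = 4.0311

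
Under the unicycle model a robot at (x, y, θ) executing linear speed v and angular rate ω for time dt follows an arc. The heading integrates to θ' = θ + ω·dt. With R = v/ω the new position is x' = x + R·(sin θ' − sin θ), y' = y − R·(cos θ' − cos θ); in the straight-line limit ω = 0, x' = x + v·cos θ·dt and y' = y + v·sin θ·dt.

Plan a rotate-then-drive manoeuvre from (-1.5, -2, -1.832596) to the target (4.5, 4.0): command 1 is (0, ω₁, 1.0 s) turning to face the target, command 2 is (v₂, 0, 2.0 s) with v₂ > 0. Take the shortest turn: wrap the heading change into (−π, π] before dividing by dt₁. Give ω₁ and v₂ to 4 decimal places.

heading to target = atan2(4−-2, 4.5−-1.5) = 0.7854
Δθ = wrap(0.7854 − -1.8326) = 2.6180; ω₁ = Δθ/dt₁ = 2.6180
distance = √((4.5−-1.5)² + (4−-2)²) = 8.4853; v₂ = distance/dt₂ = 4.2426

ω₁ = 2.6180, v₂ = 4.2426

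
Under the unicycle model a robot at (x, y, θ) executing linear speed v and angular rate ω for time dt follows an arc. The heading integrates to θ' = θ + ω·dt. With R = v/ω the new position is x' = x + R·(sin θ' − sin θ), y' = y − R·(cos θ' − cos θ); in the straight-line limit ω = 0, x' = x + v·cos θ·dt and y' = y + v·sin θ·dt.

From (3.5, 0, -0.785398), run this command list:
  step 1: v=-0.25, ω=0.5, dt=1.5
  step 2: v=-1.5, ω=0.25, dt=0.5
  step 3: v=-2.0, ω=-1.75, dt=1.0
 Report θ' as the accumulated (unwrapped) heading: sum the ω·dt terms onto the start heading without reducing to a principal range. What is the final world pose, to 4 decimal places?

step 1: θ'=-0.0354 (R=-0.5000) → pose (3.1641, 0.1461, -0.0354)
step 2: θ'=0.0896 (R=-6.0000) → pose (2.4149, 0.1258, 0.0896)
step 3: θ'=-1.6604 (R=1.1429) → pose (1.1744, 1.3664, -1.6604)

(1.1744, 1.3664, -1.6604)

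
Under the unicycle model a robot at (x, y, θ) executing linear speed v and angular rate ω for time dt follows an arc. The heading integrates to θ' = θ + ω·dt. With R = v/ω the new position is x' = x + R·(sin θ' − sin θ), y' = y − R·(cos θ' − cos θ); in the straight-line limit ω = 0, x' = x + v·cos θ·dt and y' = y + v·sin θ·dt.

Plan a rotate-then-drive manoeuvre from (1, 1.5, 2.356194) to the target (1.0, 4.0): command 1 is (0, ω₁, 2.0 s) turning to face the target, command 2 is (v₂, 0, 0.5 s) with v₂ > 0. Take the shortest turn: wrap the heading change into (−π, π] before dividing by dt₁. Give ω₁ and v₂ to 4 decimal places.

heading to target = atan2(4−1.5, 1−1) = 1.5708
Δθ = wrap(1.5708 − 2.3562) = -0.7854; ω₁ = Δθ/dt₁ = -0.3927
distance = √((1−1)² + (4−1.5)²) = 2.5000; v₂ = distance/dt₂ = 5.0000

ω₁ = -0.3927, v₂ = 5.0000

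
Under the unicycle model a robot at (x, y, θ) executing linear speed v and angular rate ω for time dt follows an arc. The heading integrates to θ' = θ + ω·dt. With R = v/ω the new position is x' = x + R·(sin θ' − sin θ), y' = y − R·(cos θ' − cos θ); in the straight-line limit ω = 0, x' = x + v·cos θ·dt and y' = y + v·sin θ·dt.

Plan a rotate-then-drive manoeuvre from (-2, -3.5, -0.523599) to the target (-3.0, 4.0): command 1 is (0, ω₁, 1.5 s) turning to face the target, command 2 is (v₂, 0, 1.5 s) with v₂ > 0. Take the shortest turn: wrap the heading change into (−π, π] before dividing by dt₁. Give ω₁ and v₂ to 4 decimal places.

heading to target = atan2(4−-3.5, -3−-2) = 1.7033
Δθ = wrap(1.7033 − -0.5236) = 2.2269; ω₁ = Δθ/dt₁ = 1.4846
distance = √((-3−-2)² + (4−-3.5)²) = 7.5664; v₂ = distance/dt₂ = 5.0442

ω₁ = 1.4846, v₂ = 5.0442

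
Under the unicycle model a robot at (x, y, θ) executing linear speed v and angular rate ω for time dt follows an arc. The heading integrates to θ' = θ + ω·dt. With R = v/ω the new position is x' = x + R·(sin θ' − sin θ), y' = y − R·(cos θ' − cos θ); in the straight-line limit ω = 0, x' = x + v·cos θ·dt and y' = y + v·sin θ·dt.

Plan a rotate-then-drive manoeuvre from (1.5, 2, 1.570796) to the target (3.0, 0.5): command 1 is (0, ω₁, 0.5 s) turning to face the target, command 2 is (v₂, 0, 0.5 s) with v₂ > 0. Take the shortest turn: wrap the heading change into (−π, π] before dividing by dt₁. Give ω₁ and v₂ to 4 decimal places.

ω₁ = -4.7124, v₂ = 4.2426

heading to target = atan2(0.5−2, 3−1.5) = -0.7854
Δθ = wrap(-0.7854 − 1.5708) = -2.3562; ω₁ = Δθ/dt₁ = -4.7124
distance = √((3−1.5)² + (0.5−2)²) = 2.1213; v₂ = distance/dt₂ = 4.2426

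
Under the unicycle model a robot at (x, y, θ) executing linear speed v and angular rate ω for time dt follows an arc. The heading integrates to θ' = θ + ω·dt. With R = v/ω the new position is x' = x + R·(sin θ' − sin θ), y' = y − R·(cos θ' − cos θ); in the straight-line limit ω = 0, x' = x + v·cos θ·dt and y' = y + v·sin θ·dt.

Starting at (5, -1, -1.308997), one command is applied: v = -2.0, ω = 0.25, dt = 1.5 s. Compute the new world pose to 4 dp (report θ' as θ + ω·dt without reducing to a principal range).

θ' = -1.3090 + 0.25·1.5 = -0.9340
R = v/ω = -2.0/0.25 = -8.0000
x' = 5 + -8.0000·(sin -0.9340 − sin -1.3090) = 3.7046
y' = -1 − -8.0000·(cos -0.9340 − cos -1.3090) = 1.6864

(3.7046, 1.6864, -0.9340)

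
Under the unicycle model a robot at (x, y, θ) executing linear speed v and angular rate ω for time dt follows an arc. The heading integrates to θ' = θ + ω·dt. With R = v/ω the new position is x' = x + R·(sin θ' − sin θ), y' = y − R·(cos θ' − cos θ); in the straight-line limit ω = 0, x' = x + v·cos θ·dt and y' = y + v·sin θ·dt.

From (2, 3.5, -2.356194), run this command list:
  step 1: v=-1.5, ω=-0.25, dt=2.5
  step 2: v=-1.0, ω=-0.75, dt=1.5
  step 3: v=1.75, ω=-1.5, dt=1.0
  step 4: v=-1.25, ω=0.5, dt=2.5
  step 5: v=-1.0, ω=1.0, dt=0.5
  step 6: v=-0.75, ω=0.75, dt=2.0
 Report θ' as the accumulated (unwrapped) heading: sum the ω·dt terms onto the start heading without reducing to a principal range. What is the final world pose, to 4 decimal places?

(7.6884, 3.0190, -2.3562)

step 1: θ'=-2.9812 (R=6.0000) → pose (5.2844, 5.1803, -2.9812)
step 2: θ'=-4.1062 (R=1.3333) → pose (6.5931, 4.6238, -4.1062)
step 3: θ'=-5.6062 (R=-1.1667) → pose (6.8210, 6.1979, -5.6062)
step 4: θ'=-4.3562 (R=-2.5000) → pose (6.0441, 3.3774, -4.3562)
step 5: θ'=-3.8562 (R=-1.0000) → pose (6.3260, 2.9708, -3.8562)
step 6: θ'=-2.3562 (R=-1.0000) → pose (7.6884, 3.0190, -2.3562)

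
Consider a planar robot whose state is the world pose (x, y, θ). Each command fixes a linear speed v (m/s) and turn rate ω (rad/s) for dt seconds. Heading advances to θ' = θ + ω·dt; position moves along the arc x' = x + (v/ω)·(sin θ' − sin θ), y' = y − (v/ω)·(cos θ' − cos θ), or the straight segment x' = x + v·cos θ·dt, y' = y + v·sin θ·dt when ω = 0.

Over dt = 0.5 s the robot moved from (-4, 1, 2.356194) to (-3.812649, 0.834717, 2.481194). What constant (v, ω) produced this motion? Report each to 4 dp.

v = -0.5000, ω = 0.2500

Δθ = 2.481194 − 2.356194 = 0.125000
ω = Δθ/dt = 0.125000/0.5 = 0.2500
R = Δx/(sin θ' − sin θ) = -2.0000
v = R·ω = -2.0000·0.2500 = -0.5000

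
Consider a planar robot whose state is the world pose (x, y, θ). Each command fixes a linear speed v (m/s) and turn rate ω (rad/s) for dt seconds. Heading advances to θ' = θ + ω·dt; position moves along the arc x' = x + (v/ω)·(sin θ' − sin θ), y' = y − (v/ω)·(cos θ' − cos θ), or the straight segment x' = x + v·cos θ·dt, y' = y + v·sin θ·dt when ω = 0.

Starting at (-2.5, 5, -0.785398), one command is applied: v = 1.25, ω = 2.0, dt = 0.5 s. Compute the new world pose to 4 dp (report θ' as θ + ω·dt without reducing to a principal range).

θ' = -0.7854 + 2.0·0.5 = 0.2146
R = v/ω = 1.25/2.0 = 0.6250
x' = -2.5 + 0.6250·(sin 0.2146 − sin -0.7854) = -1.9250
y' = 5 − 0.6250·(cos 0.2146 − cos -0.7854) = 4.8313

(-1.9250, 4.8313, 0.2146)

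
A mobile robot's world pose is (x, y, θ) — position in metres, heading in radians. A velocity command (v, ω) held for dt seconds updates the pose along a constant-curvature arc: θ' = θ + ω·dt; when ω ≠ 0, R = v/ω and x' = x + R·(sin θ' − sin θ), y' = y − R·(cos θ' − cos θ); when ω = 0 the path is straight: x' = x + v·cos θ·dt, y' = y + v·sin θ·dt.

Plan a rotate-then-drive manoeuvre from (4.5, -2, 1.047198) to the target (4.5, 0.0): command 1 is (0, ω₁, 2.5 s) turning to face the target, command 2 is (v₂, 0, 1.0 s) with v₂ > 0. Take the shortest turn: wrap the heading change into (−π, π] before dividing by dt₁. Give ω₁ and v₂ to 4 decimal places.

ω₁ = 0.2094, v₂ = 2.0000

heading to target = atan2(0−-2, 4.5−4.5) = 1.5708
Δθ = wrap(1.5708 − 1.0472) = 0.5236; ω₁ = Δθ/dt₁ = 0.2094
distance = √((4.5−4.5)² + (0−-2)²) = 2.0000; v₂ = distance/dt₂ = 2.0000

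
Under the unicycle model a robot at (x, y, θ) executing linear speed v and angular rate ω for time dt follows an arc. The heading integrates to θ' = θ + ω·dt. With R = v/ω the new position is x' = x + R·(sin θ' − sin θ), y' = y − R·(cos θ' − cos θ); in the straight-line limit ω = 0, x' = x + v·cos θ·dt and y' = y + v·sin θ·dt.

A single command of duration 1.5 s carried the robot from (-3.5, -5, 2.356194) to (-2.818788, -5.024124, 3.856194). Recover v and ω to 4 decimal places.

Δθ = 3.856194 − 2.356194 = 1.500000
ω = Δθ/dt = 1.500000/1.5 = 1.0000
R = Δx/(sin θ' − sin θ) = -0.5000
v = R·ω = -0.5000·1.0000 = -0.5000

v = -0.5000, ω = 1.0000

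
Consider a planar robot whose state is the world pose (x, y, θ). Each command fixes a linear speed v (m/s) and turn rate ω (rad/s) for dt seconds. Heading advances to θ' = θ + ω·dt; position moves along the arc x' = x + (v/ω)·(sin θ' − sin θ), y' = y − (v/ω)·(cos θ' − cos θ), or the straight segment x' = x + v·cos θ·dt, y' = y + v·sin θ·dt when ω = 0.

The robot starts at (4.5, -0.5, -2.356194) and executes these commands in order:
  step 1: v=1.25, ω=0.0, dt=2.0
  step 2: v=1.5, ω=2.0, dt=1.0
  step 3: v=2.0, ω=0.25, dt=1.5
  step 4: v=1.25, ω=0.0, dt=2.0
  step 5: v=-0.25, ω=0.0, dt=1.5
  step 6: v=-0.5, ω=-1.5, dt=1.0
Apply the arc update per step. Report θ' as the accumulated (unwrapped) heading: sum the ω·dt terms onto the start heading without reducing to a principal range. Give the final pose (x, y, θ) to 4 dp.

step 1: θ'=-2.3562 (straight) → pose (2.7322, -2.2678, -2.3562)
step 2: θ'=-0.3562 (R=0.7500) → pose (3.0010, -3.5010, -0.3562)
step 3: θ'=0.0188 (R=8.0000) → pose (5.9411, -4.0018, 0.0188)
step 4: θ'=0.0188 (straight) → pose (8.4407, -3.9547, 0.0188)
step 5: θ'=0.0188 (straight) → pose (8.0658, -3.9618, 0.0188)
step 6: θ'=-1.4812 (R=0.3333) → pose (7.7275, -3.6584, -1.4812)

(7.7275, -3.6584, -1.4812)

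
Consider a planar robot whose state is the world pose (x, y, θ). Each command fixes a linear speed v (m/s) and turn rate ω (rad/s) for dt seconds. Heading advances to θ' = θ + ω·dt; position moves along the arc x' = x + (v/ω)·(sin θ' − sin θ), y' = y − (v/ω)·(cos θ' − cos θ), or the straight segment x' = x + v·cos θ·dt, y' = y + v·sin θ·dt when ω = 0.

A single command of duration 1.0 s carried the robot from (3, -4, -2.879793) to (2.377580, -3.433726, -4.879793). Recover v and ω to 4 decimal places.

v = 1.0000, ω = -2.0000

Δθ = -4.879793 − -2.879793 = -2.000000
ω = Δθ/dt = -2.000000/1.0 = -2.0000
R = Δx/(sin θ' − sin θ) = -0.5000
v = R·ω = -0.5000·-2.0000 = 1.0000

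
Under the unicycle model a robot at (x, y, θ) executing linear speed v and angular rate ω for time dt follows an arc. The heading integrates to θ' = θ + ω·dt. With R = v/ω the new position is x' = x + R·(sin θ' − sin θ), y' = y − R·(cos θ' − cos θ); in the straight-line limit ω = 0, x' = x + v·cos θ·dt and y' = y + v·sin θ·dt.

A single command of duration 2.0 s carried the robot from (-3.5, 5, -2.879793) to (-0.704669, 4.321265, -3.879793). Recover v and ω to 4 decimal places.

Δθ = -3.879793 − -2.879793 = -1.000000
ω = Δθ/dt = -1.000000/2.0 = -0.5000
R = Δx/(sin θ' − sin θ) = 3.0000
v = R·ω = 3.0000·-0.5000 = -1.5000

v = -1.5000, ω = -0.5000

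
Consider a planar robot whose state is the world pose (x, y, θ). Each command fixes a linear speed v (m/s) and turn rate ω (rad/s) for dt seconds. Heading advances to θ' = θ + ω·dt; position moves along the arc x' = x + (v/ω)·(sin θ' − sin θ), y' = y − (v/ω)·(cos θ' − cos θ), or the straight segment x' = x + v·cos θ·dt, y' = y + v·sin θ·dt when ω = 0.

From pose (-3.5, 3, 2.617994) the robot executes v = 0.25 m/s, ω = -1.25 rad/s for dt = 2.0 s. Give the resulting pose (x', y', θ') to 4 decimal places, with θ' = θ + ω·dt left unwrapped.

θ' = 2.6180 + -1.25·2.0 = 0.1180
R = v/ω = 0.25/-1.25 = -0.2000
x' = -3.5 + -0.2000·(sin 0.1180 − sin 2.6180) = -3.4235
y' = 3 − -0.2000·(cos 0.1180 − cos 2.6180) = 3.3718

(-3.4235, 3.3718, 0.1180)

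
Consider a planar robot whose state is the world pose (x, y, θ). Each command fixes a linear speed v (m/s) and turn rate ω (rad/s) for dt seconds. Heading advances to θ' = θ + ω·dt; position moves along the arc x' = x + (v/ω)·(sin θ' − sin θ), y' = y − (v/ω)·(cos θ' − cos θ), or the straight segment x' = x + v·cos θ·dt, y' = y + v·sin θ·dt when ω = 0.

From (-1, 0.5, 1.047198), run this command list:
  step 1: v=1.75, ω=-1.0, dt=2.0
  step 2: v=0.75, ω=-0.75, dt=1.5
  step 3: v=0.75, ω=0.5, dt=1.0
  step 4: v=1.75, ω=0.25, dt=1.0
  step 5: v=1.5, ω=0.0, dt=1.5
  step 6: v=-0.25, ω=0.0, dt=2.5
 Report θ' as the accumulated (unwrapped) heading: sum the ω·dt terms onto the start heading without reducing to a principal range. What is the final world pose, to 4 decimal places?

step 1: θ'=-0.9528 (R=-1.7500) → pose (1.9419, 0.6390, -0.9528)
step 2: θ'=-2.0778 (R=-1.0000) → pose (2.0010, -0.4260, -2.0778)
step 3: θ'=-1.5778 (R=1.5000) → pose (1.8124, -1.1438, -1.5778)
step 4: θ'=-1.3278 (R=7.0000) → pose (2.0178, -2.8772, -1.3278)
step 5: θ'=-1.3278 (straight) → pose (2.5592, -5.0611, -1.3278)
step 6: θ'=-1.3278 (straight) → pose (2.4088, -4.4544, -1.3278)

(2.4088, -4.4544, -1.3278)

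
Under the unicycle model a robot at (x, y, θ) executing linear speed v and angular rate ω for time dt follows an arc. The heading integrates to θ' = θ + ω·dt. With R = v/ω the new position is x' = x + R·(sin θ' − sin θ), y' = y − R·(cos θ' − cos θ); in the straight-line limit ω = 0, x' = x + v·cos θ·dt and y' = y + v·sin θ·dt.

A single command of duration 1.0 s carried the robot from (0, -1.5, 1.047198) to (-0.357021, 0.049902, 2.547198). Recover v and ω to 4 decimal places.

v = 1.7500, ω = 1.5000

Δθ = 2.547198 − 1.047198 = 1.500000
ω = Δθ/dt = 1.500000/1.0 = 1.5000
R = −Δy/(cos θ' − cos θ) = 1.1667
v = R·ω = 1.1667·1.5000 = 1.7500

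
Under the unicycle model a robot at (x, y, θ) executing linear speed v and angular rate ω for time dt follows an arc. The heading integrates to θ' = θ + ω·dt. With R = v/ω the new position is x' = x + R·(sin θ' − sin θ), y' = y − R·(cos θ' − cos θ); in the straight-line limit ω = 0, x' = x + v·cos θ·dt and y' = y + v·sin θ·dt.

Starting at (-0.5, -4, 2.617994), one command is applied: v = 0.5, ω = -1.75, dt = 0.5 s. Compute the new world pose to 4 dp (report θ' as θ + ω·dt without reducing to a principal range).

(-0.6386, -3.8015, 1.7430)

θ' = 2.6180 + -1.75·0.5 = 1.7430
R = v/ω = 0.5/-1.75 = -0.2857
x' = -0.5 + -0.2857·(sin 1.7430 − sin 2.6180) = -0.6386
y' = -4 − -0.2857·(cos 1.7430 − cos 2.6180) = -3.8015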